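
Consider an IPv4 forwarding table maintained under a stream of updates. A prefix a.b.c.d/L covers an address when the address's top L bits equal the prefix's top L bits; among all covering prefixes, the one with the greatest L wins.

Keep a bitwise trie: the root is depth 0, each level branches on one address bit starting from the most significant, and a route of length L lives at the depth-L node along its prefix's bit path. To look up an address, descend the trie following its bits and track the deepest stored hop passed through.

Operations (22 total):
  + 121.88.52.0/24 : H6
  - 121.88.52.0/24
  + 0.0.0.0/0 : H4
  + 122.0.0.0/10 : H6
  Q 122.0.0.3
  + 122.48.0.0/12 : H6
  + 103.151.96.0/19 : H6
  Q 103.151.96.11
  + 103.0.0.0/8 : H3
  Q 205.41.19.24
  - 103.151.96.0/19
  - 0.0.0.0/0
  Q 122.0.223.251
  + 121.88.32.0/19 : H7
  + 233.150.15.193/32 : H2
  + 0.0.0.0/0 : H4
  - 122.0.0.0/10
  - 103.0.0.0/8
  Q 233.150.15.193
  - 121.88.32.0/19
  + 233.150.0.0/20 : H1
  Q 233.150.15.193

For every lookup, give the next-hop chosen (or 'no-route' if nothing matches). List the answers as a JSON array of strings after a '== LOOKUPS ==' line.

Process each operation:
  + 121.88.52.0/24 (H6) depth=24
  - 121.88.52.0/24 clear@24
  + 0.0.0.0/0 (H4) depth=0
  + 122.0.0.0/10 (H6) depth=10
  Q 122.0.0.3: descend 0111101000 ; hops seen [H4,H6] ; pick H6
  + 122.48.0.0/12 (H6) depth=12
  + 103.151.96.0/19 (H6) depth=19
  Q 103.151.96.11: descend 0110011110010111011 ; hops seen [H4,H6] ; pick H6
  + 103.0.0.0/8 (H3) depth=8
  Q 205.41.19.24: descend ε ; hops seen [H4] ; pick H4
  - 103.151.96.0/19 clear@19
  - 0.0.0.0/0 clear@0
  Q 122.0.223.251: descend 0111101000 ; hops seen [H6] ; pick H6
  + 121.88.32.0/19 (H7) depth=19
  + 233.150.15.193/32 (H2) depth=32
  + 0.0.0.0/0 (H4) depth=0
  - 122.0.0.0/10 clear@10
  - 103.0.0.0/8 clear@8
  Q 233.150.15.193: descend 11101001100101100000111111000001 ; hops seen [H4,H2] ; pick H2
  - 121.88.32.0/19 clear@19
  + 233.150.0.0/20 (H1) depth=20
  Q 233.150.15.193: descend 11101001100101100000111111000001 ; hops seen [H4,H1,H2] ; pick H2

== LOOKUPS ==
["H6","H6","H4","H6","H2","H2"]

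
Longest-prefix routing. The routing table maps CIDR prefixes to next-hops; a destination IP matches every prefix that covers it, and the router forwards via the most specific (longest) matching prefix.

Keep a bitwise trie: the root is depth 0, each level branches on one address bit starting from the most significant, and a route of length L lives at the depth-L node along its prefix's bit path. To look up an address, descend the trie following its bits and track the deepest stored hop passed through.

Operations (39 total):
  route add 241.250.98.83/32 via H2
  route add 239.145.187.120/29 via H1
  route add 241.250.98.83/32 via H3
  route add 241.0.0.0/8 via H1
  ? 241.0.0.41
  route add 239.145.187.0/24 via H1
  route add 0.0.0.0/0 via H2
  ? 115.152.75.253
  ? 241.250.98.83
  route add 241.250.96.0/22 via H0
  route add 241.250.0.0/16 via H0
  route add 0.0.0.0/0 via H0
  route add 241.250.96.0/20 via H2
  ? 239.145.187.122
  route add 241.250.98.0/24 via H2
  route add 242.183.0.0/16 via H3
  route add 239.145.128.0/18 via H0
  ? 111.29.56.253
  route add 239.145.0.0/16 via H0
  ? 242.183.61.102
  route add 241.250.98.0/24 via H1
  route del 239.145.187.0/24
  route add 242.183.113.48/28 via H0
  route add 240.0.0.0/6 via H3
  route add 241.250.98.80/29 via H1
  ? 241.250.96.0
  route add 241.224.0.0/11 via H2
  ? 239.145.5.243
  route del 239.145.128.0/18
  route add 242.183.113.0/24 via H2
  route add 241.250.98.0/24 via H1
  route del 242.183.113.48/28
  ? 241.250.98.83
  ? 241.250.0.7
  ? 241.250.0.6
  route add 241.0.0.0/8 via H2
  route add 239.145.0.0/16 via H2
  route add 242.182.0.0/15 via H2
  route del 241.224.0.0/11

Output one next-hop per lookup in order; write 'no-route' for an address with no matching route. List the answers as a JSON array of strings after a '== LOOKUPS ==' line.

Trace:
  + 241.250.98.83/32 (H2) depth=32
  + 239.145.187.120/29 (H1) depth=29
  + 241.250.98.83/32 (H3) depth=32
  + 241.0.0.0/8 (H1) depth=8
  ? 241.0.0.41  path d0:-→d1:-→d2:-→d3:-→d4:-→d5:-→d6:-→d7:-→d8:H1  best=H1
  + 239.145.187.0/24 (H1) depth=24
  + 0.0.0.0/0 (H2) depth=0
  ? 115.152.75.253  path d0:H2  best=H2
  ? 241.250.98.83  path d0:H2→d1:-→d2:-→d3:-→d4:-→d5:-→d6:-→d7:-→d8:H1→d9:-→d10:-→d11:-→d12:-→d13:-→d14:-→d15:-→d16:-→d17:-→d18:-→d19:-→d20:-→d21:-→d22:-→d23:-→d24:-→d25:-→d26:-→d27:-→d28:-→d29:-→d30:-→d31:-→d32:H3  best=H3
  + 241.250.96.0/22 (H0) depth=22
  + 241.250.0.0/16 (H0) depth=16
  + 0.0.0.0/0 (H0) depth=0
  + 241.250.96.0/20 (H2) depth=20
  ? 239.145.187.122  path d0:H0→d1:-→d2:-→d3:-→d4:-→d5:-→d6:-→d7:-→d8:-→d9:-→d10:-→d11:-→d12:-→d13:-→d14:-→d15:-→d16:-→d17:-→d18:-→d19:-→d20:-→d21:-→d22:-→d23:-→d24:H1→d25:-→d26:-→d27:-→d28:-→d29:H1  best=H1
  + 241.250.98.0/24 (H2) depth=24
  + 242.183.0.0/16 (H3) depth=16
  + 239.145.128.0/18 (H0) depth=18
  ? 111.29.56.253  path d0:H0  best=H0
  + 239.145.0.0/16 (H0) depth=16
  ? 242.183.61.102  path d0:H0→d1:-→d2:-→d3:-→d4:-→d5:-→d6:-→d7:-→d8:-→d9:-→d10:-→d11:-→d12:-→d13:-→d14:-→d15:-→d16:H3  best=H3
  + 241.250.98.0/24 (H1) depth=24
  del 239.145.187.0/24 (clear depth 24)
  + 242.183.113.48/28 (H0) depth=28
  + 240.0.0.0/6 (H3) depth=6
  + 241.250.98.80/29 (H1) depth=29
  ? 241.250.96.0  path d0:H0→d1:-→d2:-→d3:-→d4:-→d5:-→d6:H3→d7:-→d8:H1→d9:-→d10:-→d11:-→d12:-→d13:-→d14:-→d15:-→d16:H0→d17:-→d18:-→d19:-→d20:H2→d21:-→d22:H0  best=H0
  + 241.224.0.0/11 (H2) depth=11
  ? 239.145.5.243  path d0:H0→d1:-→d2:-→d3:-→d4:-→d5:-→d6:-→d7:-→d8:-→d9:-→d10:-→d11:-→d12:-→d13:-→d14:-→d15:-→d16:H0  best=H0
  del 239.145.128.0/18 (clear depth 18)
  + 242.183.113.0/24 (H2) depth=24
  + 241.250.98.0/24 (H1) depth=24
  del 242.183.113.48/28 (clear depth 28)
  ? 241.250.98.83  path d0:H0→d1:-→d2:-→d3:-→d4:-→d5:-→d6:H3→d7:-→d8:H1→d9:-→d10:-→d11:H2→d12:-→d13:-→d14:-→d15:-→d16:H0→d17:-→d18:-→d19:-→d20:H2→d21:-→d22:H0→d23:-→d24:H1→d25:-→d26:-→d27:-→d28:-→d29:H1→d30:-→d31:-→d32:H3  best=H3
  ? 241.250.0.7  path d0:H0→d1:-→d2:-→d3:-→d4:-→d5:-→d6:H3→d7:-→d8:H1→d9:-→d10:-→d11:H2→d12:-→d13:-→d14:-→d15:-→d16:H0→d17:-  best=H0
  ? 241.250.0.6  path d0:H0→d1:-→d2:-→d3:-→d4:-→d5:-→d6:H3→d7:-→d8:H1→d9:-→d10:-→d11:H2→d12:-→d13:-→d14:-→d15:-→d16:H0→d17:-  best=H0
  + 241.0.0.0/8 (H2) depth=8
  + 239.145.0.0/16 (H2) depth=16
  + 242.182.0.0/15 (H2) depth=15
  del 241.224.0.0/11 (clear depth 11)

== LOOKUPS ==
["H1","H2","H3","H1","H0","H3","H0","H0","H3","H0","H0"]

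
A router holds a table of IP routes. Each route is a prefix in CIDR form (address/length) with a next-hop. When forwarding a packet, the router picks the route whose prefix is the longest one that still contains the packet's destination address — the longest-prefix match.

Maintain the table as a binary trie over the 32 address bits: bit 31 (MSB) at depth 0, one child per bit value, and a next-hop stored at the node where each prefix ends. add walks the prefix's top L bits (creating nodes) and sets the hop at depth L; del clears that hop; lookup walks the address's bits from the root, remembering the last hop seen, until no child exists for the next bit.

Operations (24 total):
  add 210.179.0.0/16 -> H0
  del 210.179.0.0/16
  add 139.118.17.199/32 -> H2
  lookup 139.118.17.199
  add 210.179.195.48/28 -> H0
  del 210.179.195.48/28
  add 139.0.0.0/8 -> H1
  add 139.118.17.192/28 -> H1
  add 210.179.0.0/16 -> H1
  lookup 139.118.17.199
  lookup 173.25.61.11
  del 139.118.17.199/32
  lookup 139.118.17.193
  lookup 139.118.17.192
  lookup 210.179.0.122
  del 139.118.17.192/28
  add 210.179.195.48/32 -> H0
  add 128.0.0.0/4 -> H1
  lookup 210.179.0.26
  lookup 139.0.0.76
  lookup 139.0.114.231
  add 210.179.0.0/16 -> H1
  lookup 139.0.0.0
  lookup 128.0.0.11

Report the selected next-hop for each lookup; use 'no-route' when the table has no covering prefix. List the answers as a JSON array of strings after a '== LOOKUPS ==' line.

Process each operation:
  add 210.179.0.0/16 -> H0 at depth 16
  - 210.179.0.0/16 clear@16
  add 139.118.17.199/32 -> H2 at depth 32
  Q 139.118.17.199: descend 10001011011101100001000111000111 ; hops seen [H2] ; pick H2
  add 210.179.195.48/28 -> H0 at depth 28
  - 210.179.195.48/28 clear@28
  add 139.0.0.0/8 -> H1 at depth 8
  add 139.118.17.192/28 -> H1 at depth 28
  add 210.179.0.0/16 -> H1 at depth 16
  Q 139.118.17.199: descend 10001011011101100001000111000111 ; hops seen [H1,H1,H2] ; pick H2
  Q 173.25.61.11: descend 10 ; hops seen [∅] ; pick no-route
  - 139.118.17.199/32 clear@32
  Q 139.118.17.193: descend 10001011011101100001000111000 ; hops seen [H1,H1] ; pick H1
  Q 139.118.17.192: descend 10001011011101100001000111000 ; hops seen [H1,H1] ; pick H1
  Q 210.179.0.122: descend 1101001010110011 ; hops seen [H1] ; pick H1
  - 139.118.17.192/28 clear@28
  add 210.179.195.48/32 -> H0 at depth 32
  add 128.0.0.0/4 -> H1 at depth 4
  Q 210.179.0.26: descend 1101001010110011 ; hops seen [H1] ; pick H1
  Q 139.0.0.76: descend 100010110 ; hops seen [H1,H1] ; pick H1
  Q 139.0.114.231: descend 100010110 ; hops seen [H1,H1] ; pick H1
  add 210.179.0.0/16 -> H1 at depth 16
  Q 139.0.0.0: descend 100010110 ; hops seen [H1,H1] ; pick H1
  Q 128.0.0.11: descend 1000 ; hops seen [H1] ; pick H1

== LOOKUPS ==
["H2","H2","no-route","H1","H1","H1","H1","H1","H1","H1","H1"]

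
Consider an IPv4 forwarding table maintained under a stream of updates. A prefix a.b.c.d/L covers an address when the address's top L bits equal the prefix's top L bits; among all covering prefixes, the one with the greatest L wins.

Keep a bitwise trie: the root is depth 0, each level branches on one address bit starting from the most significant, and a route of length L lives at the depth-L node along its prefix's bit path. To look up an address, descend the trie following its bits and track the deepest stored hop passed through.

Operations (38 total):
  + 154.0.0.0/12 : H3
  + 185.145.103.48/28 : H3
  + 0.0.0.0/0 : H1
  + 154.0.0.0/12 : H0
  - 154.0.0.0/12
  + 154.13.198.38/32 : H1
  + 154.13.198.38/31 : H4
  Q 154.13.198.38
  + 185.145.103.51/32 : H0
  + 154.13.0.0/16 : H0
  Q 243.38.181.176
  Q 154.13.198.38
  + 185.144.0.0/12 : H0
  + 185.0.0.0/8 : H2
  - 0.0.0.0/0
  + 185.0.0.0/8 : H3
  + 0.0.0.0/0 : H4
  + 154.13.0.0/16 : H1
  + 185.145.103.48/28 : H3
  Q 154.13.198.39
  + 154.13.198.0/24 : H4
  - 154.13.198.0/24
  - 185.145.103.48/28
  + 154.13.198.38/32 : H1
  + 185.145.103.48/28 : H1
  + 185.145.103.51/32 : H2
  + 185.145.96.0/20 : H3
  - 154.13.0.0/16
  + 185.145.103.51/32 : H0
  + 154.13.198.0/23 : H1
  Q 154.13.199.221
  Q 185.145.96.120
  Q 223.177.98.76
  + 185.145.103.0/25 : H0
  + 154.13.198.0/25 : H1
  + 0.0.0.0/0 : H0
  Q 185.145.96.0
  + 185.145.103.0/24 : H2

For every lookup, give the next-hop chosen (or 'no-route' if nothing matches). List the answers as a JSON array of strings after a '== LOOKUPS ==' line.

Trace:
  + 154.0.0.0/12 (H3) depth=12
  + 185.145.103.48/28 (H3) depth=28
  + 0.0.0.0/0 (H1) depth=0
  + 154.0.0.0/12 (H0) depth=12
  del 154.0.0.0/12 (clear depth 12)
  + 154.13.198.38/32 (H1) depth=32
  + 154.13.198.38/31 (H4) depth=31
  ? 154.13.198.38  path d0:H1→d1:-→d2:-→d3:-→d4:-→d5:-→d6:-→d7:-→d8:-→d9:-→d10:-→d11:-→d12:-→d13:-→d14:-→d15:-→d16:-→d17:-→d18:-→d19:-→d20:-→d21:-→d22:-→d23:-→d24:-→d25:-→d26:-→d27:-→d28:-→d29:-→d30:-→d31:H4→d32:H1  best=H1
  + 185.145.103.51/32 (H0) depth=32
  + 154.13.0.0/16 (H0) depth=16
  ? 243.38.181.176  path d0:H1→d1:-  best=H1
  ? 154.13.198.38  path d0:H1→d1:-→d2:-→d3:-→d4:-→d5:-→d6:-→d7:-→d8:-→d9:-→d10:-→d11:-→d12:-→d13:-→d14:-→d15:-→d16:H0→d17:-→d18:-→d19:-→d20:-→d21:-→d22:-→d23:-→d24:-→d25:-→d26:-→d27:-→d28:-→d29:-→d30:-→d31:H4→d32:H1  best=H1
  + 185.144.0.0/12 (H0) depth=12
  + 185.0.0.0/8 (H2) depth=8
  del 0.0.0.0/0 (clear depth 0)
  + 185.0.0.0/8 (H3) depth=8
  + 0.0.0.0/0 (H4) depth=0
  + 154.13.0.0/16 (H1) depth=16
  + 185.145.103.48/28 (H3) depth=28
  ? 154.13.198.39  path d0:H4→d1:-→d2:-→d3:-→d4:-→d5:-→d6:-→d7:-→d8:-→d9:-→d10:-→d11:-→d12:-→d13:-→d14:-→d15:-→d16:H1→d17:-→d18:-→d19:-→d20:-→d21:-→d22:-→d23:-→d24:-→d25:-→d26:-→d27:-→d28:-→d29:-→d30:-→d31:H4  best=H4
  + 154.13.198.0/24 (H4) depth=24
  del 154.13.198.0/24 (clear depth 24)
  del 185.145.103.48/28 (clear depth 28)
  + 154.13.198.38/32 (H1) depth=32
  + 185.145.103.48/28 (H1) depth=28
  + 185.145.103.51/32 (H2) depth=32
  + 185.145.96.0/20 (H3) depth=20
  del 154.13.0.0/16 (clear depth 16)
  + 185.145.103.51/32 (H0) depth=32
  + 154.13.198.0/23 (H1) depth=23
  ? 154.13.199.221  path d0:H4→d1:-→d2:-→d3:-→d4:-→d5:-→d6:-→d7:-→d8:-→d9:-→d10:-→d11:-→d12:-→d13:-→d14:-→d15:-→d16:-→d17:-→d18:-→d19:-→d20:-→d21:-→d22:-→d23:H1  best=H1
  ? 185.145.96.120  path d0:H4→d1:-→d2:-→d3:-→d4:-→d5:-→d6:-→d7:-→d8:H3→d9:-→d10:-→d11:-→d12:H0→d13:-→d14:-→d15:-→d16:-→d17:-→d18:-→d19:-→d20:H3→d21:-  best=H3
  ? 223.177.98.76  path d0:H4→d1:-  best=H4
  + 185.145.103.0/25 (H0) depth=25
  + 154.13.198.0/25 (H1) depth=25
  + 0.0.0.0/0 (H0) depth=0
  ? 185.145.96.0  path d0:H0→d1:-→d2:-→d3:-→d4:-→d5:-→d6:-→d7:-→d8:H3→d9:-→d10:-→d11:-→d12:H0→d13:-→d14:-→d15:-→d16:-→d17:-→d18:-→d19:-→d20:H3→d21:-  best=H3
  + 185.145.103.0/24 (H2) depth=24

== LOOKUPS ==
["H1","H1","H1","H4","H1","H3","H4","H3"]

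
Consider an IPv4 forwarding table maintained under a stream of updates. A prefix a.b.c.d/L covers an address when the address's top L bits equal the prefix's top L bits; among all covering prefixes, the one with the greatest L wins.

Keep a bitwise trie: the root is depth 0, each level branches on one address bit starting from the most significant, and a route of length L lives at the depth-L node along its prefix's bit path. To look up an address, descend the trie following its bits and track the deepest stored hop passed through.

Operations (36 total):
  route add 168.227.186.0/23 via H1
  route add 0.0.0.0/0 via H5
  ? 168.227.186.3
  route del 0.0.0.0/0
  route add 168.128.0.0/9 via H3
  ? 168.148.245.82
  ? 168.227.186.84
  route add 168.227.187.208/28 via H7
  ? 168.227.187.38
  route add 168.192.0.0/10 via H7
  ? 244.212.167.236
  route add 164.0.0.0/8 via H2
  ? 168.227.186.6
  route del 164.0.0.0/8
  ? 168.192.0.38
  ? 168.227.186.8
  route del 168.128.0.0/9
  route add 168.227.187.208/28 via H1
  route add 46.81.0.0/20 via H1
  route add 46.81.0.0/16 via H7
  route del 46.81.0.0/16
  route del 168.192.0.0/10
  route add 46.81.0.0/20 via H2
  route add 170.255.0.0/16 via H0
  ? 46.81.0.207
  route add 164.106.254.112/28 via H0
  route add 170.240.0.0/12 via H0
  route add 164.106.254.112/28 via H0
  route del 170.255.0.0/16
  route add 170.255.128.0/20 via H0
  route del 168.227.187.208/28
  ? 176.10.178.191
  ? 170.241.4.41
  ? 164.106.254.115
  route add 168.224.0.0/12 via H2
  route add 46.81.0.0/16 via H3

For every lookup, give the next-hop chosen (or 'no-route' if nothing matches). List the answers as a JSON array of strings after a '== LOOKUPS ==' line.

Apply in order:
  + 168.227.186.0/23 (H1) depth=23
  + 0.0.0.0/0 (H5) depth=0
  Q 168.227.186.3: descend 10101000111000111011101 ; hops seen [H5,H1] ; pick H1
  del 0.0.0.0/0 (clear depth 0)
  + 168.128.0.0/9 (H3) depth=9
  Q 168.148.245.82: descend 101010001 ; hops seen [H3] ; pick H3
  Q 168.227.186.84: descend 10101000111000111011101 ; hops seen [H3,H1] ; pick H1
  + 168.227.187.208/28 (H7) depth=28
  Q 168.227.187.38: descend 101010001110001110111011 ; hops seen [H3,H1] ; pick H1
  + 168.192.0.0/10 (H7) depth=10
  Q 244.212.167.236: descend 1 ; hops seen [∅] ; pick no-route
  + 164.0.0.0/8 (H2) depth=8
  Q 168.227.186.6: descend 10101000111000111011101 ; hops seen [H3,H7,H1] ; pick H1
  del 164.0.0.0/8 (clear depth 8)
  Q 168.192.0.38: descend 1010100011 ; hops seen [H3,H7] ; pick H7
  Q 168.227.186.8: descend 10101000111000111011101 ; hops seen [H3,H7,H1] ; pick H1
  del 168.128.0.0/9 (clear depth 9)
  + 168.227.187.208/28 (H1) depth=28
  + 46.81.0.0/20 (H1) depth=20
  + 46.81.0.0/16 (H7) depth=16
  del 46.81.0.0/16 (clear depth 16)
  del 168.192.0.0/10 (clear depth 10)
  + 46.81.0.0/20 (H2) depth=20
  + 170.255.0.0/16 (H0) depth=16
  Q 46.81.0.207: descend 00101110010100010000 ; hops seen [H2] ; pick H2
  + 164.106.254.112/28 (H0) depth=28
  + 170.240.0.0/12 (H0) depth=12
  + 164.106.254.112/28 (H0) depth=28
  del 170.255.0.0/16 (clear depth 16)
  + 170.255.128.0/20 (H0) depth=20
  del 168.227.187.208/28 (clear depth 28)
  Q 176.10.178.191: descend 101 ; hops seen [∅] ; pick no-route
  Q 170.241.4.41: descend 101010101111 ; hops seen [H0] ; pick H0
  Q 164.106.254.115: descend 1010010001101010111111100111 ; hops seen [H0] ; pick H0
  + 168.224.0.0/12 (H2) depth=12
  + 46.81.0.0/16 (H3) depth=16

== LOOKUPS ==
["H1","H3","H1","H1","no-route","H1","H7","H1","H2","no-route","H0","H0"]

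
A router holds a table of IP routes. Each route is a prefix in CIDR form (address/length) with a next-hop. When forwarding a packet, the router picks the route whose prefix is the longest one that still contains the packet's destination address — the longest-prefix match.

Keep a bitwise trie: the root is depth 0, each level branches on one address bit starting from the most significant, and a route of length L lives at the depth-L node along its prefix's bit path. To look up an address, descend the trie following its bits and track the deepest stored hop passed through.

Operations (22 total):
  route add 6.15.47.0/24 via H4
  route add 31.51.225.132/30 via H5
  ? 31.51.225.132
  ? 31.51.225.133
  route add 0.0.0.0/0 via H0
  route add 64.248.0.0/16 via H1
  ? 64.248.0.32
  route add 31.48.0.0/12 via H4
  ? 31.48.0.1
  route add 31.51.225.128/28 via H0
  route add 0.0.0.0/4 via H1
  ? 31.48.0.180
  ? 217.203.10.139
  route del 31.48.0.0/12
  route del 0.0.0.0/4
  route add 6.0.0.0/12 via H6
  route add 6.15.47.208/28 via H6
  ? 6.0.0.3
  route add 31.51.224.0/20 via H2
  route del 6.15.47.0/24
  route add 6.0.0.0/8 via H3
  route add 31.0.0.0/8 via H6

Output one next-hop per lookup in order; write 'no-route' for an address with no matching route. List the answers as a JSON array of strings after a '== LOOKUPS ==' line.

Apply in order:
  add 6.15.47.0/24 -> H4 at depth 24
  add 31.51.225.132/30 -> H5 at depth 30
  lookup 31.51.225.132: bits 000111110011001111100001100001 walk d0:-→d1:-→d2:-→d3:-→d4:-→d5:-→d6:-→d7:-→d8:-→d9:-→d10:-→d11:-→d12:-→d13:-→d14:-→d15:-→d16:-→d17:-→d18:-→d19:-→d20:-→d21:-→d22:-→d23:-→d24:-→d25:-→d26:-→d27:-→d28:-→d29:-→d30:H5 -> H5
  lookup 31.51.225.133: bits 000111110011001111100001100001 walk d0:-→d1:-→d2:-→d3:-→d4:-→d5:-→d6:-→d7:-→d8:-→d9:-→d10:-→d11:-→d12:-→d13:-→d14:-→d15:-→d16:-→d17:-→d18:-→d19:-→d20:-→d21:-→d22:-→d23:-→d24:-→d25:-→d26:-→d27:-→d28:-→d29:-→d30:H5 -> H5
  add 0.0.0.0/0 -> H0 at depth 0
  add 64.248.0.0/16 -> H1 at depth 16
  lookup 64.248.0.32: bits 0100000011111000 walk d0:H0→d1:-→d2:-→d3:-→d4:-→d5:-→d6:-→d7:-→d8:-→d9:-→d10:-→d11:-→d12:-→d13:-→d14:-→d15:-→d16:H1 -> H1
  add 31.48.0.0/12 -> H4 at depth 12
  lookup 31.48.0.1: bits 00011111001100 walk d0:H0→d1:-→d2:-→d3:-→d4:-→d5:-→d6:-→d7:-→d8:-→d9:-→d10:-→d11:-→d12:H4→d13:-→d14:- -> H4
  add 31.51.225.128/28 -> H0 at depth 28
  add 0.0.0.0/4 -> H1 at depth 4
  lookup 31.48.0.180: bits 00011111001100 walk d0:H0→d1:-→d2:-→d3:-→d4:-→d5:-→d6:-→d7:-→d8:-→d9:-→d10:-→d11:-→d12:H4→d13:-→d14:- -> H4
  lookup 217.203.10.139: bits ε walk d0:H0 -> H0
  del 31.48.0.0/12 (clear depth 12)
  del 0.0.0.0/4 (clear depth 4)
  add 6.0.0.0/12 -> H6 at depth 12
  add 6.15.47.208/28 -> H6 at depth 28
  lookup 6.0.0.3: bits 000001100000 walk d0:H0→d1:-→d2:-→d3:-→d4:-→d5:-→d6:-→d7:-→d8:-→d9:-→d10:-→d11:-→d12:H6 -> H6
  add 31.51.224.0/20 -> H2 at depth 20
  del 6.15.47.0/24 (clear depth 24)
  add 6.0.0.0/8 -> H3 at depth 8
  add 31.0.0.0/8 -> H6 at depth 8

== LOOKUPS ==
["H5","H5","H1","H4","H4","H0","H6"]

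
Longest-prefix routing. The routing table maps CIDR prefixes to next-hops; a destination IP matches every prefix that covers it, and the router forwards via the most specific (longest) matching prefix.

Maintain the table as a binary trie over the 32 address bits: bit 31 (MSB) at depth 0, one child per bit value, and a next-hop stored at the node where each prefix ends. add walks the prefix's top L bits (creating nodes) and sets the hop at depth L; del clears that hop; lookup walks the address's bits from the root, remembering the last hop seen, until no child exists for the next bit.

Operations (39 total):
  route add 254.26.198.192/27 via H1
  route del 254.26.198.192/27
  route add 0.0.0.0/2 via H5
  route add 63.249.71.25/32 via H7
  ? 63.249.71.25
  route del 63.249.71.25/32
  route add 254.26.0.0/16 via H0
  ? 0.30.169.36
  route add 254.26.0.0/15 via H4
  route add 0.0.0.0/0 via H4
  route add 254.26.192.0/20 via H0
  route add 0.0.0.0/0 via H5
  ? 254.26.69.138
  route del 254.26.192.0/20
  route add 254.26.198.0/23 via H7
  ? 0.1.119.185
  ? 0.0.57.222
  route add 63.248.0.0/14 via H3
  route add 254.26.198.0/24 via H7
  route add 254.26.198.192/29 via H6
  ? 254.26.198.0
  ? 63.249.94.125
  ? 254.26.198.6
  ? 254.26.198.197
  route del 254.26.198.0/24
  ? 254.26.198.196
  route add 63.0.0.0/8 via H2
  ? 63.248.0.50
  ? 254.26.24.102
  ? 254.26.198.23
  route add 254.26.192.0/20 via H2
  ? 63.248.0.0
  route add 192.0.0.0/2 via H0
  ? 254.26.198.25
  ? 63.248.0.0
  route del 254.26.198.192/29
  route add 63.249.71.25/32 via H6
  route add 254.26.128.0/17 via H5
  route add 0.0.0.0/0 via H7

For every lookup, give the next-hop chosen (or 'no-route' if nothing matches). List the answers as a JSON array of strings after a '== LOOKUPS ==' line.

Trace:
  + 254.26.198.192/27 (H1) depth=27
  del 254.26.198.192/27 (clear depth 27)
  + 0.0.0.0/2 (H5) depth=2
  + 63.249.71.25/32 (H7) depth=32
  lookup 63.249.71.25: bits 00111111111110010100011100011001 walk d0:-→d1:-→d2:H5→d3:-→d4:-→d5:-→d6:-→d7:-→d8:-→d9:-→d10:-→d11:-→d12:-→d13:-→d14:-→d15:-→d16:-→d17:-→d18:-→d19:-→d20:-→d21:-→d22:-→d23:-→d24:-→d25:-→d26:-→d27:-→d28:-→d29:-→d30:-→d31:-→d32:H7 -> H7
  del 63.249.71.25/32 (clear depth 32)
  + 254.26.0.0/16 (H0) depth=16
  lookup 0.30.169.36: bits 00 walk d0:-→d1:-→d2:H5 -> H5
  + 254.26.0.0/15 (H4) depth=15
  + 0.0.0.0/0 (H4) depth=0
  + 254.26.192.0/20 (H0) depth=20
  + 0.0.0.0/0 (H5) depth=0
  lookup 254.26.69.138: bits 1111111000011010 walk d0:H5→d1:-→d2:-→d3:-→d4:-→d5:-→d6:-→d7:-→d8:-→d9:-→d10:-→d11:-→d12:-→d13:-→d14:-→d15:H4→d16:H0 -> H0
  del 254.26.192.0/20 (clear depth 20)
  + 254.26.198.0/23 (H7) depth=23
  lookup 0.1.119.185: bits 00 walk d0:H5→d1:-→d2:H5 -> H5
  lookup 0.0.57.222: bits 00 walk d0:H5→d1:-→d2:H5 -> H5
  + 63.248.0.0/14 (H3) depth=14
  + 254.26.198.0/24 (H7) depth=24
  + 254.26.198.192/29 (H6) depth=29
  lookup 254.26.198.0: bits 111111100001101011000110 walk d0:H5→d1:-→d2:-→d3:-→d4:-→d5:-→d6:-→d7:-→d8:-→d9:-→d10:-→d11:-→d12:-→d13:-→d14:-→d15:H4→d16:H0→d17:-→d18:-→d19:-→d20:-→d21:-→d22:-→d23:H7→d24:H7 -> H7
  lookup 63.249.94.125: bits 0011111111111001010 walk d0:H5→d1:-→d2:H5→d3:-→d4:-→d5:-→d6:-→d7:-→d8:-→d9:-→d10:-→d11:-→d12:-→d13:-→d14:H3→d15:-→d16:-→d17:-→d18:-→d19:- -> H3
  lookup 254.26.198.6: bits 111111100001101011000110 walk d0:H5→d1:-→d2:-→d3:-→d4:-→d5:-→d6:-→d7:-→d8:-→d9:-→d10:-→d11:-→d12:-→d13:-→d14:-→d15:H4→d16:H0→d17:-→d18:-→d19:-→d20:-→d21:-→d22:-→d23:H7→d24:H7 -> H7
  lookup 254.26.198.197: bits 11111110000110101100011011000 walk d0:H5→d1:-→d2:-→d3:-→d4:-→d5:-→d6:-→d7:-→d8:-→d9:-→d10:-→d11:-→d12:-→d13:-→d14:-→d15:H4→d16:H0→d17:-→d18:-→d19:-→d20:-→d21:-→d22:-→d23:H7→d24:H7→d25:-→d26:-→d27:-→d28:-→d29:H6 -> H6
  del 254.26.198.0/24 (clear depth 24)
  lookup 254.26.198.196: bits 11111110000110101100011011000 walk d0:H5→d1:-→d2:-→d3:-→d4:-→d5:-→d6:-→d7:-→d8:-→d9:-→d10:-→d11:-→d12:-→d13:-→d14:-→d15:H4→d16:H0→d17:-→d18:-→d19:-→d20:-→d21:-→d22:-→d23:H7→d24:-→d25:-→d26:-→d27:-→d28:-→d29:H6 -> H6
  + 63.0.0.0/8 (H2) depth=8
  lookup 63.248.0.50: bits 001111111111100 walk d0:H5→d1:-→d2:H5→d3:-→d4:-→d5:-→d6:-→d7:-→d8:H2→d9:-→d10:-→d11:-→d12:-→d13:-→d14:H3→d15:- -> H3
  lookup 254.26.24.102: bits 1111111000011010 walk d0:H5→d1:-→d2:-→d3:-→d4:-→d5:-→d6:-→d7:-→d8:-→d9:-→d10:-→d11:-→d12:-→d13:-→d14:-→d15:H4→d16:H0 -> H0
  lookup 254.26.198.23: bits 111111100001101011000110 walk d0:H5→d1:-→d2:-→d3:-→d4:-→d5:-→d6:-→d7:-→d8:-→d9:-→d10:-→d11:-→d12:-→d13:-→d14:-→d15:H4→d16:H0→d17:-→d18:-→d19:-→d20:-→d21:-→d22:-→d23:H7→d24:- -> H7
  + 254.26.192.0/20 (H2) depth=20
  lookup 63.248.0.0: bits 001111111111100 walk d0:H5→d1:-→d2:H5→d3:-→d4:-→d5:-→d6:-→d7:-→d8:H2→d9:-→d10:-→d11:-→d12:-→d13:-→d14:H3→d15:- -> H3
  + 192.0.0.0/2 (H0) depth=2
  lookup 254.26.198.25: bits 111111100001101011000110 walk d0:H5→d1:-→d2:H0→d3:-→d4:-→d5:-→d6:-→d7:-→d8:-→d9:-→d10:-→d11:-→d12:-→d13:-→d14:-→d15:H4→d16:H0→d17:-→d18:-→d19:-→d20:H2→d21:-→d22:-→d23:H7→d24:- -> H7
  lookup 63.248.0.0: bits 001111111111100 walk d0:H5→d1:-→d2:H5→d3:-→d4:-→d5:-→d6:-→d7:-→d8:H2→d9:-→d10:-→d11:-→d12:-→d13:-→d14:H3→d15:- -> H3
  del 254.26.198.192/29 (clear depth 29)
  + 63.249.71.25/32 (H6) depth=32
  + 254.26.128.0/17 (H5) depth=17
  + 0.0.0.0/0 (H7) depth=0

== LOOKUPS ==
["H7","H5","H0","H5","H5","H7","H3","H7","H6","H6","H3","H0","H7","H3","H7","H3"]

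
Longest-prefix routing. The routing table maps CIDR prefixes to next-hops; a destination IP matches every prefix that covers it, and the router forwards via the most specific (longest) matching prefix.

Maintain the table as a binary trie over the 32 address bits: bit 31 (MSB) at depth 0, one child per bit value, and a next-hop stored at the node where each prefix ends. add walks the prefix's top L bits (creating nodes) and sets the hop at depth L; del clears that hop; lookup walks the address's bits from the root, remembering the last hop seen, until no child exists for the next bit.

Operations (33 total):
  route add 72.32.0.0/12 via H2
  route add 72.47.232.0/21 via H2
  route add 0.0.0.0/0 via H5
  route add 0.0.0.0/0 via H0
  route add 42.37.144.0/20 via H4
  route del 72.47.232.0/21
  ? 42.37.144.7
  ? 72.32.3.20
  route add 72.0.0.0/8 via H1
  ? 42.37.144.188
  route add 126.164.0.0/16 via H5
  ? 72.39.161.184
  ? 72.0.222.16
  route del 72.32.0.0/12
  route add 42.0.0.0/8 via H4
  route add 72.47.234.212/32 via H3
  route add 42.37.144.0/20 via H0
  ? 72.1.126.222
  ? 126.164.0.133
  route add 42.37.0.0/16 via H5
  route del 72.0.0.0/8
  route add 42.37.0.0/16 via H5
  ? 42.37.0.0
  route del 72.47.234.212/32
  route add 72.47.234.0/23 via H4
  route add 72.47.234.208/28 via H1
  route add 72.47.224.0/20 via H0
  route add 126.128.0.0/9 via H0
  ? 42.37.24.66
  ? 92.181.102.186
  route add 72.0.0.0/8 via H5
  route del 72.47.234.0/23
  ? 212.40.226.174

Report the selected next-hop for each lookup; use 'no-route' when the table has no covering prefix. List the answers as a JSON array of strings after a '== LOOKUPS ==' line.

Process each operation:
  + 72.32.0.0/12 (H2) depth=12
  + 72.47.232.0/21 (H2) depth=21
  + 0.0.0.0/0 (H5) depth=0
  + 0.0.0.0/0 (H0) depth=0
  + 42.37.144.0/20 (H4) depth=20
  - 72.47.232.0/21 clear@21
  ? 42.37.144.7  path d0:H0→d1:-→d2:-→d3:-→d4:-→d5:-→d6:-→d7:-→d8:-→d9:-→d10:-→d11:-→d12:-→d13:-→d14:-→d15:-→d16:-→d17:-→d18:-→d19:-→d20:H4  best=H4
  ? 72.32.3.20  path d0:H0→d1:-→d2:-→d3:-→d4:-→d5:-→d6:-→d7:-→d8:-→d9:-→d10:-→d11:-→d12:H2  best=H2
  + 72.0.0.0/8 (H1) depth=8
  ? 42.37.144.188  path d0:H0→d1:-→d2:-→d3:-→d4:-→d5:-→d6:-→d7:-→d8:-→d9:-→d10:-→d11:-→d12:-→d13:-→d14:-→d15:-→d16:-→d17:-→d18:-→d19:-→d20:H4  best=H4
  + 126.164.0.0/16 (H5) depth=16
  ? 72.39.161.184  path d0:H0→d1:-→d2:-→d3:-→d4:-→d5:-→d6:-→d7:-→d8:H1→d9:-→d10:-→d11:-→d12:H2  best=H2
  ? 72.0.222.16  path d0:H0→d1:-→d2:-→d3:-→d4:-→d5:-→d6:-→d7:-→d8:H1→d9:-→d10:-  best=H1
  - 72.32.0.0/12 clear@12
  + 42.0.0.0/8 (H4) depth=8
  + 72.47.234.212/32 (H3) depth=32
  + 42.37.144.0/20 (H0) depth=20
  ? 72.1.126.222  path d0:H0→d1:-→d2:-→d3:-→d4:-→d5:-→d6:-→d7:-→d8:H1→d9:-→d10:-  best=H1
  ? 126.164.0.133  path d0:H0→d1:-→d2:-→d3:-→d4:-→d5:-→d6:-→d7:-→d8:-→d9:-→d10:-→d11:-→d12:-→d13:-→d14:-→d15:-→d16:H5  best=H5
  + 42.37.0.0/16 (H5) depth=16
  - 72.0.0.0/8 clear@8
  + 42.37.0.0/16 (H5) depth=16
  ? 42.37.0.0  path d0:H0→d1:-→d2:-→d3:-→d4:-→d5:-→d6:-→d7:-→d8:H4→d9:-→d10:-→d11:-→d12:-→d13:-→d14:-→d15:-→d16:H5  best=H5
  - 72.47.234.212/32 clear@32
  + 72.47.234.0/23 (H4) depth=23
  + 72.47.234.208/28 (H1) depth=28
  + 72.47.224.0/20 (H0) depth=20
  + 126.128.0.0/9 (H0) depth=9
  ? 42.37.24.66  path d0:H0→d1:-→d2:-→d3:-→d4:-→d5:-→d6:-→d7:-→d8:H4→d9:-→d10:-→d11:-→d12:-→d13:-→d14:-→d15:-→d16:H5  best=H5
  ? 92.181.102.186  path d0:H0→d1:-→d2:-→d3:-  best=H0
  + 72.0.0.0/8 (H5) depth=8
  - 72.47.234.0/23 clear@23
  ? 212.40.226.174  path d0:H0  best=H0

== LOOKUPS ==
["H4","H2","H4","H2","H1","H1","H5","H5","H5","H0","H0"]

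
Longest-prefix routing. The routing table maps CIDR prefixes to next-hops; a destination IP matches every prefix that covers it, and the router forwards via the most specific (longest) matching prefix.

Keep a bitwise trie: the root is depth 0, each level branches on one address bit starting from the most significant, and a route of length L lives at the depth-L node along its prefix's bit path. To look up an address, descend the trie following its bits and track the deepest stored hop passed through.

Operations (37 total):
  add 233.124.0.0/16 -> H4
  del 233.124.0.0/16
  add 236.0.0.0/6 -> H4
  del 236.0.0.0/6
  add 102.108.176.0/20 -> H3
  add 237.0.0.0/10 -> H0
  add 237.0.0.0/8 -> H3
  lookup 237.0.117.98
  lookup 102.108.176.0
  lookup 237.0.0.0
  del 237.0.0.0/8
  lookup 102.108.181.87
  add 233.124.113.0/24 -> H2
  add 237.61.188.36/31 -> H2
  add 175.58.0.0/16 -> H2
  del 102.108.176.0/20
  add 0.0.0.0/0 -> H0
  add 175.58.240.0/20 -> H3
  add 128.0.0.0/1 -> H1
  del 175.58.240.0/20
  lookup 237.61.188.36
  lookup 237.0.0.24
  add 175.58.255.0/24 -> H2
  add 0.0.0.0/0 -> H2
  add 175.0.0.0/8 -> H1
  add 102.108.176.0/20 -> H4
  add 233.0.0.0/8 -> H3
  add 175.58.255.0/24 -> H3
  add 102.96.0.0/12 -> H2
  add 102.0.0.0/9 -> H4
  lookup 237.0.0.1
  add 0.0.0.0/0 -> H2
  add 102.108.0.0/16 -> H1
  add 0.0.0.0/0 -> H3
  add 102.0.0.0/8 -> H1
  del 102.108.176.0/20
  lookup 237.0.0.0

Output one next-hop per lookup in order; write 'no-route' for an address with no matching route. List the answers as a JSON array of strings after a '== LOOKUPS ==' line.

Process each operation:
  + 233.124.0.0/16 (H4) depth=16
  del 233.124.0.0/16 (clear depth 16)
  + 236.0.0.0/6 (H4) depth=6
  del 236.0.0.0/6 (clear depth 6)
  + 102.108.176.0/20 (H3) depth=20
  + 237.0.0.0/10 (H0) depth=10
  + 237.0.0.0/8 (H3) depth=8
  Q 237.0.117.98: descend 1110110100 ; hops seen [H3,H0] ; pick H0
  Q 102.108.176.0: descend 01100110011011001011 ; hops seen [H3] ; pick H3
  Q 237.0.0.0: descend 1110110100 ; hops seen [H3,H0] ; pick H0
  del 237.0.0.0/8 (clear depth 8)
  Q 102.108.181.87: descend 01100110011011001011 ; hops seen [H3] ; pick H3
  + 233.124.113.0/24 (H2) depth=24
  + 237.61.188.36/31 (H2) depth=31
  + 175.58.0.0/16 (H2) depth=16
  del 102.108.176.0/20 (clear depth 20)
  + 0.0.0.0/0 (H0) depth=0
  + 175.58.240.0/20 (H3) depth=20
  + 128.0.0.0/1 (H1) depth=1
  del 175.58.240.0/20 (clear depth 20)
  Q 237.61.188.36: descend 1110110100111101101111000010010 ; hops seen [H0,H1,H0,H2] ; pick H2
  Q 237.0.0.24: descend 1110110100 ; hops seen [H0,H1,H0] ; pick H0
  + 175.58.255.0/24 (H2) depth=24
  + 0.0.0.0/0 (H2) depth=0
  + 175.0.0.0/8 (H1) depth=8
  + 102.108.176.0/20 (H4) depth=20
  + 233.0.0.0/8 (H3) depth=8
  + 175.58.255.0/24 (H3) depth=24
  + 102.96.0.0/12 (H2) depth=12
  + 102.0.0.0/9 (H4) depth=9
  Q 237.0.0.1: descend 1110110100 ; hops seen [H2,H1,H0] ; pick H0
  + 0.0.0.0/0 (H2) depth=0
  + 102.108.0.0/16 (H1) depth=16
  + 0.0.0.0/0 (H3) depth=0
  + 102.0.0.0/8 (H1) depth=8
  del 102.108.176.0/20 (clear depth 20)
  Q 237.0.0.0: descend 1110110100 ; hops seen [H3,H1,H0] ; pick H0

== LOOKUPS ==
["H0","H3","H0","H3","H2","H0","H0","H0"]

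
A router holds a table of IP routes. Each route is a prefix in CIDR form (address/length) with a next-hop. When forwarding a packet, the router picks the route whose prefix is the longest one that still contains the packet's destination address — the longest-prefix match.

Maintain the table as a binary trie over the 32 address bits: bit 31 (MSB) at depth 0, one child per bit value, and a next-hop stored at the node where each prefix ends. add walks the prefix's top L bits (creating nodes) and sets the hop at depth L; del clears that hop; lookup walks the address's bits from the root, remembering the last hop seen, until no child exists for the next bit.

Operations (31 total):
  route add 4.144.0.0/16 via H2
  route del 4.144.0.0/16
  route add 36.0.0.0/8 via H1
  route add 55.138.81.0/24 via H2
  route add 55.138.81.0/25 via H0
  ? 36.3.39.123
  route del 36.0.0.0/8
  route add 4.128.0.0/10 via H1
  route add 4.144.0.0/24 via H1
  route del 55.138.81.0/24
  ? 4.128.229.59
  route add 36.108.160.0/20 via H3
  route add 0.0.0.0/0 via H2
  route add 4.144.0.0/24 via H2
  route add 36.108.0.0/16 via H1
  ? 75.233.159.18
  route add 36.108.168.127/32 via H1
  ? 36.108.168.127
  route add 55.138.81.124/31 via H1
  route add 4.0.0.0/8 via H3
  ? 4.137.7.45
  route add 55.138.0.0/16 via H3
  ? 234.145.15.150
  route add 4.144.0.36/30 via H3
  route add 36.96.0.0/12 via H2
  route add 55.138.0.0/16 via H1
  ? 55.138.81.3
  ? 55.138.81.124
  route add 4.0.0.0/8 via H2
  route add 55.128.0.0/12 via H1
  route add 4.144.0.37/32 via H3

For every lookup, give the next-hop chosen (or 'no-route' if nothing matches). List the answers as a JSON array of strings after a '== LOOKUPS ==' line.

Trace:
  + 4.144.0.0/16 (H2) depth=16
  del 4.144.0.0/16 (clear depth 16)
  + 36.0.0.0/8 (H1) depth=8
  + 55.138.81.0/24 (H2) depth=24
  + 55.138.81.0/25 (H0) depth=25
  ? 36.3.39.123  path d0:-→d1:-→d2:-→d3:-→d4:-→d5:-→d6:-→d7:-→d8:H1  best=H1
  del 36.0.0.0/8 (clear depth 8)
  + 4.128.0.0/10 (H1) depth=10
  + 4.144.0.0/24 (H1) depth=24
  del 55.138.81.0/24 (clear depth 24)
  ? 4.128.229.59  path d0:-→d1:-→d2:-→d3:-→d4:-→d5:-→d6:-→d7:-→d8:-→d9:-→d10:H1→d11:-  best=H1
  + 36.108.160.0/20 (H3) depth=20
  + 0.0.0.0/0 (H2) depth=0
  + 4.144.0.0/24 (H2) depth=24
  + 36.108.0.0/16 (H1) depth=16
  ? 75.233.159.18  path d0:H2→d1:-  best=H2
  + 36.108.168.127/32 (H1) depth=32
  ? 36.108.168.127  path d0:H2→d1:-→d2:-→d3:-→d4:-→d5:-→d6:-→d7:-→d8:-→d9:-→d10:-→d11:-→d12:-→d13:-→d14:-→d15:-→d16:H1→d17:-→d18:-→d19:-→d20:H3→d21:-→d22:-→d23:-→d24:-→d25:-→d26:-→d27:-→d28:-→d29:-→d30:-→d31:-→d32:H1  best=H1
  + 55.138.81.124/31 (H1) depth=31
  + 4.0.0.0/8 (H3) depth=8
  ? 4.137.7.45  path d0:H2→d1:-→d2:-→d3:-→d4:-→d5:-→d6:-→d7:-→d8:H3→d9:-→d10:H1→d11:-  best=H1
  + 55.138.0.0/16 (H3) depth=16
  ? 234.145.15.150  path d0:H2  best=H2
  + 4.144.0.36/30 (H3) depth=30
  + 36.96.0.0/12 (H2) depth=12
  + 55.138.0.0/16 (H1) depth=16
  ? 55.138.81.3  path d0:H2→d1:-→d2:-→d3:-→d4:-→d5:-→d6:-→d7:-→d8:-→d9:-→d10:-→d11:-→d12:-→d13:-→d14:-→d15:-→d16:H1→d17:-→d18:-→d19:-→d20:-→d21:-→d22:-→d23:-→d24:-→d25:H0  best=H0
  ? 55.138.81.124  path d0:H2→d1:-→d2:-→d3:-→d4:-→d5:-→d6:-→d7:-→d8:-→d9:-→d10:-→d11:-→d12:-→d13:-→d14:-→d15:-→d16:H1→d17:-→d18:-→d19:-→d20:-→d21:-→d22:-→d23:-→d24:-→d25:H0→d26:-→d27:-→d28:-→d29:-→d30:-→d31:H1  best=H1
  + 4.0.0.0/8 (H2) depth=8
  + 55.128.0.0/12 (H1) depth=12
  + 4.144.0.37/32 (H3) depth=32

== LOOKUPS ==
["H1","H1","H2","H1","H1","H2","H0","H1"]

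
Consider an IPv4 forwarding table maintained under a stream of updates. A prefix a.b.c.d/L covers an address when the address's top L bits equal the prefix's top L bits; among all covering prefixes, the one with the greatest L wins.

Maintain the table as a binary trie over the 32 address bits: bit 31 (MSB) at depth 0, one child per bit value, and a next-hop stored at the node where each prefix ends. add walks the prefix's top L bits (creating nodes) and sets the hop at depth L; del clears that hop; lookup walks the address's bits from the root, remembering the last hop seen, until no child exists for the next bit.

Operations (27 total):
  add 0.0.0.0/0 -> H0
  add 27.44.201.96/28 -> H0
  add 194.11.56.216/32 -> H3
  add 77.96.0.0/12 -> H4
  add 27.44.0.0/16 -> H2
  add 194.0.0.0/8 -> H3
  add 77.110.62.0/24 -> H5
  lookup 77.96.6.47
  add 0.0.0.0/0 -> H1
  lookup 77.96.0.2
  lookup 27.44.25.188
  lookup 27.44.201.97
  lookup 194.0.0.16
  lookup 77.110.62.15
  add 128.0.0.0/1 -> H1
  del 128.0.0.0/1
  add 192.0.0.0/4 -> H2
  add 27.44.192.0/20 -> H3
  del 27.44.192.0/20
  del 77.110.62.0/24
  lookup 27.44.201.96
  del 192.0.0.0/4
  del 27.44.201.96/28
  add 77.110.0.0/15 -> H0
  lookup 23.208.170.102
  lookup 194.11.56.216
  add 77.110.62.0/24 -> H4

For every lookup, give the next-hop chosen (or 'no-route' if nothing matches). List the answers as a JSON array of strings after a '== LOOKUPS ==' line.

Trace:
  + 0.0.0.0/0 (H0) depth=0
  + 27.44.201.96/28 (H0) depth=28
  + 194.11.56.216/32 (H3) depth=32
  + 77.96.0.0/12 (H4) depth=12
  + 27.44.0.0/16 (H2) depth=16
  + 194.0.0.0/8 (H3) depth=8
  + 77.110.62.0/24 (H5) depth=24
  Q 77.96.6.47: descend 010011010110 ; hops seen [H0,H4] ; pick H4
  + 0.0.0.0/0 (H1) depth=0
  Q 77.96.0.2: descend 010011010110 ; hops seen [H1,H4] ; pick H4
  Q 27.44.25.188: descend 0001101100101100 ; hops seen [H1,H2] ; pick H2
  Q 27.44.201.97: descend 0001101100101100110010010110 ; hops seen [H1,H2,H0] ; pick H0
  Q 194.0.0.16: descend 110000100000 ; hops seen [H1,H3] ; pick H3
  Q 77.110.62.15: descend 010011010110111000111110 ; hops seen [H1,H4,H5] ; pick H5
  + 128.0.0.0/1 (H1) depth=1
  del 128.0.0.0/1 (clear depth 1)
  + 192.0.0.0/4 (H2) depth=4
  + 27.44.192.0/20 (H3) depth=20
  del 27.44.192.0/20 (clear depth 20)
  del 77.110.62.0/24 (clear depth 24)
  Q 27.44.201.96: descend 0001101100101100110010010110 ; hops seen [H1,H2,H0] ; pick H0
  del 192.0.0.0/4 (clear depth 4)
  del 27.44.201.96/28 (clear depth 28)
  + 77.110.0.0/15 (H0) depth=15
  Q 23.208.170.102: descend 0001 ; hops seen [H1] ; pick H1
  Q 194.11.56.216: descend 11000010000010110011100011011000 ; hops seen [H1,H3,H3] ; pick H3
  + 77.110.62.0/24 (H4) depth=24

== LOOKUPS ==
["H4","H4","H2","H0","H3","H5","H0","H1","H3"]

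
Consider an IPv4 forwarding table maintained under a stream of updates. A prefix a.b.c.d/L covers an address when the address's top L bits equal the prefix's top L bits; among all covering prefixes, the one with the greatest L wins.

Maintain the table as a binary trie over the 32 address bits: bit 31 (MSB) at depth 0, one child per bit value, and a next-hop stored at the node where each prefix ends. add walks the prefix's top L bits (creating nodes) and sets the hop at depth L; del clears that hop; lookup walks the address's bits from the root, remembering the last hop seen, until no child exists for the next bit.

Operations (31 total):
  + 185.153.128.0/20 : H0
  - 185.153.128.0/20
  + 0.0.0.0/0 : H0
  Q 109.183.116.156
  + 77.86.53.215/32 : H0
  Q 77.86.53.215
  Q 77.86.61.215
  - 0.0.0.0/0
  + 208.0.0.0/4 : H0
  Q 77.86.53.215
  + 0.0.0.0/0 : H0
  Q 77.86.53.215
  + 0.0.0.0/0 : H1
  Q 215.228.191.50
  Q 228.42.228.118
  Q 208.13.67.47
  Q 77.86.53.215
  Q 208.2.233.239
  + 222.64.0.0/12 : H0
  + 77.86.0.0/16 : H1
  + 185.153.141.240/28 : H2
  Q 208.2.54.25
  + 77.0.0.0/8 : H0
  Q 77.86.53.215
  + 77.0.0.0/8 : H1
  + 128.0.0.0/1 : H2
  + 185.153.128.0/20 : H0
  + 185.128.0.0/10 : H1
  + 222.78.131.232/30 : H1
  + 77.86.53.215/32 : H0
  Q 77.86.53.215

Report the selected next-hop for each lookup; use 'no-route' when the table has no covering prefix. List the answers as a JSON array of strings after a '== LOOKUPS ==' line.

Process each operation:
  add 185.153.128.0/20 -> H0 at depth 20
  - 185.153.128.0/20 clear@20
  add 0.0.0.0/0 -> H0 at depth 0
  lookup 109.183.116.156: bits ε walk d0:H0 -> H0
  add 77.86.53.215/32 -> H0 at depth 32
  lookup 77.86.53.215: bits 01001101010101100011010111010111 walk d0:H0→d1:-→d2:-→d3:-→d4:-→d5:-→d6:-→d7:-→d8:-→d9:-→d10:-→d11:-→d12:-→d13:-→d14:-→d15:-→d16:-→d17:-→d18:-→d19:-→d20:-→d21:-→d22:-→d23:-→d24:-→d25:-→d26:-→d27:-→d28:-→d29:-→d30:-→d31:-→d32:H0 -> H0
  lookup 77.86.61.215: bits 01001101010101100011 walk d0:H0→d1:-→d2:-→d3:-→d4:-→d5:-→d6:-→d7:-→d8:-→d9:-→d10:-→d11:-→d12:-→d13:-→d14:-→d15:-→d16:-→d17:-→d18:-→d19:-→d20:- -> H0
  - 0.0.0.0/0 clear@0
  add 208.0.0.0/4 -> H0 at depth 4
  lookup 77.86.53.215: bits 01001101010101100011010111010111 walk d0:-→d1:-→d2:-→d3:-→d4:-→d5:-→d6:-→d7:-→d8:-→d9:-→d10:-→d11:-→d12:-→d13:-→d14:-→d15:-→d16:-→d17:-→d18:-→d19:-→d20:-→d21:-→d22:-→d23:-→d24:-→d25:-→d26:-→d27:-→d28:-→d29:-→d30:-→d31:-→d32:H0 -> H0
  add 0.0.0.0/0 -> H0 at depth 0
  lookup 77.86.53.215: bits 01001101010101100011010111010111 walk d0:H0→d1:-→d2:-→d3:-→d4:-→d5:-→d6:-→d7:-→d8:-→d9:-→d10:-→d11:-→d12:-→d13:-→d14:-→d15:-→d16:-→d17:-→d18:-→d19:-→d20:-→d21:-→d22:-→d23:-→d24:-→d25:-→d26:-→d27:-→d28:-→d29:-→d30:-→d31:-→d32:H0 -> H0
  add 0.0.0.0/0 -> H1 at depth 0
  lookup 215.228.191.50: bits 1101 walk d0:H1→d1:-→d2:-→d3:-→d4:H0 -> H0
  lookup 228.42.228.118: bits 11 walk d0:H1→d1:-→d2:- -> H1
  lookup 208.13.67.47: bits 1101 walk d0:H1→d1:-→d2:-→d3:-→d4:H0 -> H0
  lookup 77.86.53.215: bits 01001101010101100011010111010111 walk d0:H1→d1:-→d2:-→d3:-→d4:-→d5:-→d6:-→d7:-→d8:-→d9:-→d10:-→d11:-→d12:-→d13:-→d14:-→d15:-→d16:-→d17:-→d18:-→d19:-→d20:-→d21:-→d22:-→d23:-→d24:-→d25:-→d26:-→d27:-→d28:-→d29:-→d30:-→d31:-→d32:H0 -> H0
  lookup 208.2.233.239: bits 1101 walk d0:H1→d1:-→d2:-→d3:-→d4:H0 -> H0
  add 222.64.0.0/12 -> H0 at depth 12
  add 77.86.0.0/16 -> H1 at depth 16
  add 185.153.141.240/28 -> H2 at depth 28
  lookup 208.2.54.25: bits 1101 walk d0:H1→d1:-→d2:-→d3:-→d4:H0 -> H0
  add 77.0.0.0/8 -> H0 at depth 8
  lookup 77.86.53.215: bits 01001101010101100011010111010111 walk d0:H1→d1:-→d2:-→d3:-→d4:-→d5:-→d6:-→d7:-→d8:H0→d9:-→d10:-→d11:-→d12:-→d13:-→d14:-→d15:-→d16:H1→d17:-→d18:-→d19:-→d20:-→d21:-→d22:-→d23:-→d24:-→d25:-→d26:-→d27:-→d28:-→d29:-→d30:-→d31:-→d32:H0 -> H0
  add 77.0.0.0/8 -> H1 at depth 8
  add 128.0.0.0/1 -> H2 at depth 1
  add 185.153.128.0/20 -> H0 at depth 20
  add 185.128.0.0/10 -> H1 at depth 10
  add 222.78.131.232/30 -> H1 at depth 30
  add 77.86.53.215/32 -> H0 at depth 32
  lookup 77.86.53.215: bits 01001101010101100011010111010111 walk d0:H1→d1:-→d2:-→d3:-→d4:-→d5:-→d6:-→d7:-→d8:H1→d9:-→d10:-→d11:-→d12:-→d13:-→d14:-→d15:-→d16:H1→d17:-→d18:-→d19:-→d20:-→d21:-→d22:-→d23:-→d24:-→d25:-→d26:-→d27:-→d28:-→d29:-→d30:-→d31:-→d32:H0 -> H0

== LOOKUPS ==
["H0","H0","H0","H0","H0","H0","H1","H0","H0","H0","H0","H0","H0"]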